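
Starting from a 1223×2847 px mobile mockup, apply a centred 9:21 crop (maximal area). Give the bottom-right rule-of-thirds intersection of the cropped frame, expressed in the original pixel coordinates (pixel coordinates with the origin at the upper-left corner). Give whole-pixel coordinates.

1223/2847 > 9/21, so the 9:21 crop keeps the full height 2847 and trims width to 2847 × 9/21 = 1220.14 px.
Left offset = (1223 − 1220.14)/2 = 1.43 px; top offset = 0.
Bottom-right is two-thirds across and two-thirds down within the crop:
x = 1.43 + 2 × 1220.14/3 ≈ 815; y = 0.00 + 2 × 2847.00/3 ≈ 1898.

(815, 1898)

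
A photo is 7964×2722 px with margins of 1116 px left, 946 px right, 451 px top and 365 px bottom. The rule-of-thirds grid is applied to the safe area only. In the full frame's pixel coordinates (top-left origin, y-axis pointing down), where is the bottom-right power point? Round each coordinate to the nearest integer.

Content width = 7964 − 1116 − 946 = 5902 px; content height = 2722 − 451 − 365 = 1906 px.
Bottom-right is two-thirds across and two-thirds down within the safe area.
x = 1116 + 2 × 5902/3 = 1116 + 3934.67 ≈ 5051
y = 451 + 2 × 1906/3 = 451 + 1270.67 ≈ 1722

x = 5051 px, y = 1722 px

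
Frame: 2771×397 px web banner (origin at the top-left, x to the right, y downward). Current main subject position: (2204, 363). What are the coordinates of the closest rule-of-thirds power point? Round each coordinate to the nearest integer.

(1847, 265)

Third lines: x ∈ {924, 1847}, y ∈ {132, 265}.
2204 is closer to x = 1847; 363 is closer to y = 265.
So the nearest intersection is the lower-right power point.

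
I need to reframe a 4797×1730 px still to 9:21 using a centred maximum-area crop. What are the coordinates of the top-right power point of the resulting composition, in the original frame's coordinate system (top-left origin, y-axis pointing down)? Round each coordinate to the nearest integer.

4797/1730 > 9/21, so the 9:21 crop keeps the full height 1730 and trims width to 1730 × 9/21 = 741.43 px.
Left offset = (4797 − 741.43)/2 = 2027.79 px; top offset = 0.
Top-right is two-thirds across and one-third down within the crop:
x = 2027.79 + 2 × 741.43/3 ≈ 2522; y = 0.00 + 1 × 1730.00/3 ≈ 577.

x = 2522 px, y = 577 px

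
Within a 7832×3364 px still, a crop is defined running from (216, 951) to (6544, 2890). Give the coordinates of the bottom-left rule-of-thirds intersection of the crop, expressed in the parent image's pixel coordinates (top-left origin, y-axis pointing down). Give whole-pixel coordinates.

(2325, 2244)

Crop width = 6544 − 216 = 6328 px; one third is 2109.33 px.
Crop height = 2890 − 951 = 1939 px; one third is 646.33 px.
The bottom-left point is one-third across and two-thirds down within the crop:
x = 216 + 1 × 2109.33 ≈ 2325; y = 951 + 2 × 646.33 ≈ 2244.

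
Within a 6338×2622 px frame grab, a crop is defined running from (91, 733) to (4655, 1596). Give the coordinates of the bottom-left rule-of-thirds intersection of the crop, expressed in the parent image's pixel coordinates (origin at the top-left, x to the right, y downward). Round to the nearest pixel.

x = 1612 px, y = 1308 px

Crop width = 4655 − 91 = 4564 px; one third is 1521.33 px.
Crop height = 1596 − 733 = 863 px; one third is 287.67 px.
The bottom-left point is one-third across and two-thirds down within the crop:
x = 91 + 1 × 1521.33 ≈ 1612; y = 733 + 2 × 287.67 ≈ 1308.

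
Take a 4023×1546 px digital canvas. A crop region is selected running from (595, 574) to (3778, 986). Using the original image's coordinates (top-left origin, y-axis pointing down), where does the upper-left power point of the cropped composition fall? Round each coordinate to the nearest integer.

Crop width = 3778 − 595 = 3183 px; one third is 1061.00 px.
Crop height = 986 − 574 = 412 px; one third is 137.33 px.
The upper-left point is one-third across and one-third down within the crop:
x = 595 + 1 × 1061.00 ≈ 1656; y = 574 + 1 × 137.33 ≈ 711.

(1656, 711)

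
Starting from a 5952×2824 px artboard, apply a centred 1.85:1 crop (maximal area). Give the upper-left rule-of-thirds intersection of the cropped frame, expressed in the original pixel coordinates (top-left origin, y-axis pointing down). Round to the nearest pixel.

5952/2824 > 1.85/1, so the 1.85:1 crop keeps the full height 2824 and trims width to 2824 × 1.85/1 = 5224.40 px.
Left offset = (5952 − 5224.40)/2 = 363.80 px; top offset = 0.
Upper-left is one-third across and one-third down within the crop:
x = 363.80 + 1 × 5224.40/3 ≈ 2105; y = 0.00 + 1 × 2824.00/3 ≈ 941.

(2105, 941)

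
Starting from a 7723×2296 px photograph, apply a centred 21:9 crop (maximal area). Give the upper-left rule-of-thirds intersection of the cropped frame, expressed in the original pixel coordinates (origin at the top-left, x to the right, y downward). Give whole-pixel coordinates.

x = 2969 px, y = 765 px

7723/2296 > 21/9, so the 21:9 crop keeps the full height 2296 and trims width to 2296 × 21/9 = 5357.33 px.
Left offset = (7723 − 5357.33)/2 = 1182.83 px; top offset = 0.
Upper-left is one-third across and one-third down within the crop:
x = 1182.83 + 1 × 5357.33/3 ≈ 2969; y = 0.00 + 1 × 2296.00/3 ≈ 765.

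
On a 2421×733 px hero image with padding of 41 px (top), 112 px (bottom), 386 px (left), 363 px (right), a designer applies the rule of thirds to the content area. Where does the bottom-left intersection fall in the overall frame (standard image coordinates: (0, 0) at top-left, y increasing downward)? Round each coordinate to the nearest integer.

x = 943 px, y = 428 px

Content width = 2421 − 386 − 363 = 1672 px; content height = 733 − 41 − 112 = 580 px.
Bottom-left is one-third across and two-thirds down within the content area.
x = 386 + 1 × 1672/3 = 386 + 557.33 ≈ 943
y = 41 + 2 × 580/3 = 41 + 386.67 ≈ 428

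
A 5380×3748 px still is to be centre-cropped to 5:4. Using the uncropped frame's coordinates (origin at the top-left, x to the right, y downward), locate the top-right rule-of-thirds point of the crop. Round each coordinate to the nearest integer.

5380/3748 > 5/4, so the 5:4 crop keeps the full height 3748 and trims width to 3748 × 5/4 = 4685.00 px.
Left offset = (5380 − 4685.00)/2 = 347.50 px; top offset = 0.
Top-right is two-thirds across and one-third down within the crop:
x = 347.50 + 2 × 4685.00/3 ≈ 3471; y = 0.00 + 1 × 3748.00/3 ≈ 1249.

(3471, 1249)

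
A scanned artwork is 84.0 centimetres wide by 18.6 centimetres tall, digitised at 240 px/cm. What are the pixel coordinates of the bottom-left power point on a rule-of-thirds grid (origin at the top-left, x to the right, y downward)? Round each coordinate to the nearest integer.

(6720, 2976)

In pixels the canvas is 84.0 × 240 = 20160 wide and 18.6 × 240 = 4464 tall.
The bottom-left point is one-third across and two-thirds down:
x = 1 × 20160/3 ≈ 6720; y = 2 × 4464/3 ≈ 2976.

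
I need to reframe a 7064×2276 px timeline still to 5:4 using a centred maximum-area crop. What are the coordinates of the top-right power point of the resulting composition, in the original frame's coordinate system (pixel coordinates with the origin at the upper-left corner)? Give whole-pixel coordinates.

7064/2276 > 5/4, so the 5:4 crop keeps the full height 2276 and trims width to 2276 × 5/4 = 2845.00 px.
Left offset = (7064 − 2845.00)/2 = 2109.50 px; top offset = 0.
Top-right is two-thirds across and one-third down within the crop:
x = 2109.50 + 2 × 2845.00/3 ≈ 4006; y = 0.00 + 1 × 2276.00/3 ≈ 759.

x = 4006 px, y = 759 px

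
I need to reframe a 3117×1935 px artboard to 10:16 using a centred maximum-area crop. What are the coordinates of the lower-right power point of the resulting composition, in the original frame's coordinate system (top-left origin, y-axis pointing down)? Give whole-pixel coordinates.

x = 1760 px, y = 1290 px

3117/1935 > 10/16, so the 10:16 crop keeps the full height 1935 and trims width to 1935 × 10/16 = 1209.38 px.
Left offset = (3117 − 1209.38)/2 = 953.81 px; top offset = 0.
Lower-right is two-thirds across and two-thirds down within the crop:
x = 953.81 + 2 × 1209.38/3 ≈ 1760; y = 0.00 + 2 × 1935.00/3 ≈ 1290.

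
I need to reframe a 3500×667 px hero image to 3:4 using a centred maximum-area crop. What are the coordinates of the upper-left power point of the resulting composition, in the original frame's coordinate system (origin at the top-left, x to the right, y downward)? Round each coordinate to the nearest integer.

x = 1667 px, y = 222 px

3500/667 > 3/4, so the 3:4 crop keeps the full height 667 and trims width to 667 × 3/4 = 500.25 px.
Left offset = (3500 − 500.25)/2 = 1499.88 px; top offset = 0.
Upper-left is one-third across and one-third down within the crop:
x = 1499.88 + 1 × 500.25/3 ≈ 1667; y = 0.00 + 1 × 667.00/3 ≈ 222.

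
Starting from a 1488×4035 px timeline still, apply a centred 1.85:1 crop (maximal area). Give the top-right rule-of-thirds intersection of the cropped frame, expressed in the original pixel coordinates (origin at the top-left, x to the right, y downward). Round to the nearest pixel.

1488/4035 < 1.85/1, so the 1.85:1 crop keeps the full width 1488 and trims height to 1488 × 1/1.85 = 804.32 px.
Top offset = (4035 − 804.32)/2 = 1615.34 px; left offset = 0.
Top-right is two-thirds across and one-third down within the crop:
x = 0.00 + 2 × 1488.00/3 ≈ 992; y = 1615.34 + 1 × 804.32/3 ≈ 1883.

x = 992 px, y = 1883 px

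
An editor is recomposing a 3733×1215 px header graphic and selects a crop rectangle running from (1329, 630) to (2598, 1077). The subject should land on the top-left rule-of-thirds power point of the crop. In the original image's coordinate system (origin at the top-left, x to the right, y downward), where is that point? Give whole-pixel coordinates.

(1752, 779)

Crop width = 2598 − 1329 = 1269 px; one third is 423.00 px.
Crop height = 1077 − 630 = 447 px; one third is 149.00 px.
The top-left point is one-third across and one-third down within the crop:
x = 1329 + 1 × 423.00 ≈ 1752; y = 630 + 1 × 149.00 ≈ 779.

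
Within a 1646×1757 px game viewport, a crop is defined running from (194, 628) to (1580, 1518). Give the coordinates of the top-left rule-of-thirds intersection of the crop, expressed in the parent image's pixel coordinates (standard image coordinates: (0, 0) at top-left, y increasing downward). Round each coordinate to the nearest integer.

Crop width = 1580 − 194 = 1386 px; one third is 462.00 px.
Crop height = 1518 − 628 = 890 px; one third is 296.67 px.
The top-left point is one-third across and one-third down within the crop:
x = 194 + 1 × 462.00 ≈ 656; y = 628 + 1 × 296.67 ≈ 925.

(656, 925)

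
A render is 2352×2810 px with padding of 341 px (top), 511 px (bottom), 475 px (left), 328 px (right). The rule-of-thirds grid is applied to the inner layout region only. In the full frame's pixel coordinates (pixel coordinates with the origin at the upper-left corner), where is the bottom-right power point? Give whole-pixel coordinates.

Content width = 2352 − 475 − 328 = 1549 px; content height = 2810 − 341 − 511 = 1958 px.
Bottom-right is two-thirds across and two-thirds down within the inner layout region.
x = 475 + 2 × 1549/3 = 475 + 1032.67 ≈ 1508
y = 341 + 2 × 1958/3 = 341 + 1305.33 ≈ 1646

x = 1508 px, y = 1646 px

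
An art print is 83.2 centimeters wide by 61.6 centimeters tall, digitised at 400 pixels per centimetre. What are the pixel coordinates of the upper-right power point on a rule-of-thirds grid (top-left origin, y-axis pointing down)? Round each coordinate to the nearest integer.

x = 22187 px, y = 8213 px

In pixels the canvas is 83.2 × 400 = 33280 wide and 61.6 × 400 = 24640 tall.
The upper-right point is two-thirds across and one-third down:
x = 2 × 33280/3 ≈ 22187; y = 1 × 24640/3 ≈ 8213.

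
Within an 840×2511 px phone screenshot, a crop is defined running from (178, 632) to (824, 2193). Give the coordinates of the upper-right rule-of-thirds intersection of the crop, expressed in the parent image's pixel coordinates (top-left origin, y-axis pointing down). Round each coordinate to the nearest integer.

x = 609 px, y = 1152 px

Crop width = 824 − 178 = 646 px; one third is 215.33 px.
Crop height = 2193 − 632 = 1561 px; one third is 520.33 px.
The upper-right point is two-thirds across and one-third down within the crop:
x = 178 + 2 × 215.33 ≈ 609; y = 632 + 1 × 520.33 ≈ 1152.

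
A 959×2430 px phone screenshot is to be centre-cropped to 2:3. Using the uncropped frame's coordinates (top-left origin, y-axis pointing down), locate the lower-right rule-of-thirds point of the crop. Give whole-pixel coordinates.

x = 639 px, y = 1455 px

959/2430 < 2/3, so the 2:3 crop keeps the full width 959 and trims height to 959 × 3/2 = 1438.50 px.
Top offset = (2430 − 1438.50)/2 = 495.75 px; left offset = 0.
Lower-right is two-thirds across and two-thirds down within the crop:
x = 0.00 + 2 × 959.00/3 ≈ 639; y = 495.75 + 2 × 1438.50/3 ≈ 1455.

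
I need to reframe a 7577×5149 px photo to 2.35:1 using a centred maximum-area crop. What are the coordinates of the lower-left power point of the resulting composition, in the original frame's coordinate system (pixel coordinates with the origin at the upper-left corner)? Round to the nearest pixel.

7577/5149 < 2.35/1, so the 2.35:1 crop keeps the full width 7577 and trims height to 7577 × 1/2.35 = 3224.26 px.
Top offset = (5149 − 3224.26)/2 = 962.37 px; left offset = 0.
Lower-left is one-third across and two-thirds down within the crop:
x = 0.00 + 1 × 7577.00/3 ≈ 2526; y = 962.37 + 2 × 3224.26/3 ≈ 3112.

(2526, 3112)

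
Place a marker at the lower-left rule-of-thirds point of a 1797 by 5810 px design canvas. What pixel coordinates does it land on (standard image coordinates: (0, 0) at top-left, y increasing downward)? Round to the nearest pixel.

(599, 3873)

The lower-left point sits one-third of the way across and two-thirds of the way down.
x = 1 × 1797/3 ≈ 599; y = 2 × 5810/3 ≈ 3873.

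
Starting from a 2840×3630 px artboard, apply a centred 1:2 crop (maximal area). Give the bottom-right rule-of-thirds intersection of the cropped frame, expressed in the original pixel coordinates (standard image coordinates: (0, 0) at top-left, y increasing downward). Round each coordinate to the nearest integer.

x = 1723 px, y = 2420 px

2840/3630 > 1/2, so the 1:2 crop keeps the full height 3630 and trims width to 3630 × 1/2 = 1815.00 px.
Left offset = (2840 − 1815.00)/2 = 512.50 px; top offset = 0.
Bottom-right is two-thirds across and two-thirds down within the crop:
x = 512.50 + 2 × 1815.00/3 ≈ 1723; y = 0.00 + 2 × 3630.00/3 ≈ 2420.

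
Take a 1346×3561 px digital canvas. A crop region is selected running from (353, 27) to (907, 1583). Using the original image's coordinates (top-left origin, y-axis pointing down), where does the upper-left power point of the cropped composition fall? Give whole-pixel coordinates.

(538, 546)

Crop width = 907 − 353 = 554 px; one third is 184.67 px.
Crop height = 1583 − 27 = 1556 px; one third is 518.67 px.
The upper-left point is one-third across and one-third down within the crop:
x = 353 + 1 × 184.67 ≈ 538; y = 27 + 1 × 518.67 ≈ 546.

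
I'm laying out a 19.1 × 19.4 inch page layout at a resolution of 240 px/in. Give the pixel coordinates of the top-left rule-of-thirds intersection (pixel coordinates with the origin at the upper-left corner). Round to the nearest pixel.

In pixels the canvas is 19.1 × 240 = 4584 wide and 19.4 × 240 = 4656 tall.
The top-left point is one-third across and one-third down:
x = 1 × 4584/3 ≈ 1528; y = 1 × 4656/3 ≈ 1552.

(1528, 1552)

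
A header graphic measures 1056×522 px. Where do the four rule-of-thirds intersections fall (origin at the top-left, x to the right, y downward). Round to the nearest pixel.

One third of 1056 is 352; one third of 522 is 174.
Vertical third lines at x = 352 and x = 704; horizontal third lines at y = 174 and y = 348.

(352, 174), (704, 174), (352, 348), (704, 348)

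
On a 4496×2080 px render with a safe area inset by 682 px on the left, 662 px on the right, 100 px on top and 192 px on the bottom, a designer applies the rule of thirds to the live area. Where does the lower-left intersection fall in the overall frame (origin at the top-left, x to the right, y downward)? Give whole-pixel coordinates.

Content width = 4496 − 682 − 662 = 3152 px; content height = 2080 − 100 − 192 = 1788 px.
Lower-left is one-third across and two-thirds down within the live area.
x = 682 + 1 × 3152/3 = 682 + 1050.67 ≈ 1733
y = 100 + 2 × 1788/3 = 100 + 1192.00 ≈ 1292

(1733, 1292)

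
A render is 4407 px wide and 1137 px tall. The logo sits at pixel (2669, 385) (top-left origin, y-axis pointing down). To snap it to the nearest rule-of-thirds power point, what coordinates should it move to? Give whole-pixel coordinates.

Third lines: x ∈ {1469, 2938}, y ∈ {379, 758}.
2669 is closer to x = 2938; 385 is closer to y = 379.
So the nearest intersection is the upper-right power point.

(2938, 379)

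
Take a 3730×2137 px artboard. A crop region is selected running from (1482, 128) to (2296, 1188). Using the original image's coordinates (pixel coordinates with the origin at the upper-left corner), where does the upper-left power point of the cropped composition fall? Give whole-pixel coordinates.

(1753, 481)

Crop width = 2296 − 1482 = 814 px; one third is 271.33 px.
Crop height = 1188 − 128 = 1060 px; one third is 353.33 px.
The upper-left point is one-third across and one-third down within the crop:
x = 1482 + 1 × 271.33 ≈ 1753; y = 128 + 1 × 353.33 ≈ 481.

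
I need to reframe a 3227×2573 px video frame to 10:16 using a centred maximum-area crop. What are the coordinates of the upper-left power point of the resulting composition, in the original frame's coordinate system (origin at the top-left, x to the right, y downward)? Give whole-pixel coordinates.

x = 1345 px, y = 858 px

3227/2573 > 10/16, so the 10:16 crop keeps the full height 2573 and trims width to 2573 × 10/16 = 1608.12 px.
Left offset = (3227 − 1608.12)/2 = 809.44 px; top offset = 0.
Upper-left is one-third across and one-third down within the crop:
x = 809.44 + 1 × 1608.12/3 ≈ 1345; y = 0.00 + 1 × 2573.00/3 ≈ 858.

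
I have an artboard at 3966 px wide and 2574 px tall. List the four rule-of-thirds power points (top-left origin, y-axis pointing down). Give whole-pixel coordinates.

(1322, 858), (2644, 858), (1322, 1716), (2644, 1716)

One third of 3966 is 1322; one third of 2574 is 858.
Vertical third lines at x = 1322 and x = 2644; horizontal third lines at y = 858 and y = 1716.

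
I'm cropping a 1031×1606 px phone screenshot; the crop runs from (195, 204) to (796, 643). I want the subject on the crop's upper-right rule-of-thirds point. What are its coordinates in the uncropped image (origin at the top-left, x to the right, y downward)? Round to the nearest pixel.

Crop width = 796 − 195 = 601 px; one third is 200.33 px.
Crop height = 643 − 204 = 439 px; one third is 146.33 px.
The upper-right point is two-thirds across and one-third down within the crop:
x = 195 + 2 × 200.33 ≈ 596; y = 204 + 1 × 146.33 ≈ 350.

(596, 350)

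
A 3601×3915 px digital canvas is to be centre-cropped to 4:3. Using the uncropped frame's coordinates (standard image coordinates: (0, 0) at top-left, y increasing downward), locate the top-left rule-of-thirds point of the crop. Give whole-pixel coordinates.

3601/3915 < 4/3, so the 4:3 crop keeps the full width 3601 and trims height to 3601 × 3/4 = 2700.75 px.
Top offset = (3915 − 2700.75)/2 = 607.12 px; left offset = 0.
Top-left is one-third across and one-third down within the crop:
x = 0.00 + 1 × 3601.00/3 ≈ 1200; y = 607.12 + 1 × 2700.75/3 ≈ 1507.

x = 1200 px, y = 1507 px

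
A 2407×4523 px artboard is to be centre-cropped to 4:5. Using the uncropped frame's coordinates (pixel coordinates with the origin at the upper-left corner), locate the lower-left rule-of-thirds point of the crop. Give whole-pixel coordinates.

x = 802 px, y = 2763 px

2407/4523 < 4/5, so the 4:5 crop keeps the full width 2407 and trims height to 2407 × 5/4 = 3008.75 px.
Top offset = (4523 − 3008.75)/2 = 757.12 px; left offset = 0.
Lower-left is one-third across and two-thirds down within the crop:
x = 0.00 + 1 × 2407.00/3 ≈ 802; y = 757.12 + 2 × 3008.75/3 ≈ 2763.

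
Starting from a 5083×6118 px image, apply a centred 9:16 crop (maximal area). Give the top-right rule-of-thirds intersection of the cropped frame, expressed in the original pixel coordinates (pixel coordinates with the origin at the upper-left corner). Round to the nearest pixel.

(3115, 2039)

5083/6118 > 9/16, so the 9:16 crop keeps the full height 6118 and trims width to 6118 × 9/16 = 3441.38 px.
Left offset = (5083 − 3441.38)/2 = 820.81 px; top offset = 0.
Top-right is two-thirds across and one-third down within the crop:
x = 820.81 + 2 × 3441.38/3 ≈ 3115; y = 0.00 + 1 × 6118.00/3 ≈ 2039.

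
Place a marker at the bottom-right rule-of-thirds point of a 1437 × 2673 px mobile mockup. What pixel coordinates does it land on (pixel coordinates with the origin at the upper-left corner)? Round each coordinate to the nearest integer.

The bottom-right point sits two-thirds of the way across and two-thirds of the way down.
x = 2 × 1437/3 ≈ 958; y = 2 × 2673/3 ≈ 1782.

(958, 1782)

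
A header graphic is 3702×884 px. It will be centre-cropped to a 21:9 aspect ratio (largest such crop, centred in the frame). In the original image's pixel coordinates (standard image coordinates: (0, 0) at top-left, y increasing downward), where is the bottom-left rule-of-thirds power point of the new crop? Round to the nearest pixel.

x = 1507 px, y = 589 px

3702/884 > 21/9, so the 21:9 crop keeps the full height 884 and trims width to 884 × 21/9 = 2062.67 px.
Left offset = (3702 − 2062.67)/2 = 819.67 px; top offset = 0.
Bottom-left is one-third across and two-thirds down within the crop:
x = 819.67 + 1 × 2062.67/3 ≈ 1507; y = 0.00 + 2 × 884.00/3 ≈ 589.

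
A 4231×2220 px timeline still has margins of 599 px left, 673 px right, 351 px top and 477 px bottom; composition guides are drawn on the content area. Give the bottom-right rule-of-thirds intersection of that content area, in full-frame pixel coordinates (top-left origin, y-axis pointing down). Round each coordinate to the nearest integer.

Content width = 4231 − 599 − 673 = 2959 px; content height = 2220 − 351 − 477 = 1392 px.
Bottom-right is two-thirds across and two-thirds down within the content area.
x = 599 + 2 × 2959/3 = 599 + 1972.67 ≈ 2572
y = 351 + 2 × 1392/3 = 351 + 928.00 ≈ 1279

(2572, 1279)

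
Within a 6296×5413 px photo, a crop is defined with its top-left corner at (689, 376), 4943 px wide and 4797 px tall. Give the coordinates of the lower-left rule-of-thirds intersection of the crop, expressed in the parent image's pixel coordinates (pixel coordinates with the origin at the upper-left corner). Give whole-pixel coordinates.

x = 2337 px, y = 3574 px

One third of the crop width 4943 is 1647.67 px.
One third of the crop height 4797 is 1599.00 px.
The lower-left point is one-third across and two-thirds down within the crop:
x = 689 + 1 × 1647.67 ≈ 2337; y = 376 + 2 × 1599.00 ≈ 3574.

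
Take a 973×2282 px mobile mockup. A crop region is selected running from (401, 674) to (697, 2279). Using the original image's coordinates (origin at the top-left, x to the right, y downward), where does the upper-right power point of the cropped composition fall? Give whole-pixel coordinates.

Crop width = 697 − 401 = 296 px; one third is 98.67 px.
Crop height = 2279 − 674 = 1605 px; one third is 535.00 px.
The upper-right point is two-thirds across and one-third down within the crop:
x = 401 + 2 × 98.67 ≈ 598; y = 674 + 1 × 535.00 ≈ 1209.

(598, 1209)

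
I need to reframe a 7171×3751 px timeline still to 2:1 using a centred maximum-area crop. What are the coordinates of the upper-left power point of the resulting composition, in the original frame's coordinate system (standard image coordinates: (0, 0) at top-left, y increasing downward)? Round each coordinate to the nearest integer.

x = 2390 px, y = 1278 px

7171/3751 < 2/1, so the 2:1 crop keeps the full width 7171 and trims height to 7171 × 1/2 = 3585.50 px.
Top offset = (3751 − 3585.50)/2 = 82.75 px; left offset = 0.
Upper-left is one-third across and one-third down within the crop:
x = 0.00 + 1 × 7171.00/3 ≈ 2390; y = 82.75 + 1 × 3585.50/3 ≈ 1278.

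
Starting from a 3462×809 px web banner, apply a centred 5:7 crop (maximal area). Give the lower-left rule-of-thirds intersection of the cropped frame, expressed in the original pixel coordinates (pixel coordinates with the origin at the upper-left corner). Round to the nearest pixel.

3462/809 > 5/7, so the 5:7 crop keeps the full height 809 and trims width to 809 × 5/7 = 577.86 px.
Left offset = (3462 − 577.86)/2 = 1442.07 px; top offset = 0.
Lower-left is one-third across and two-thirds down within the crop:
x = 1442.07 + 1 × 577.86/3 ≈ 1635; y = 0.00 + 2 × 809.00/3 ≈ 539.

x = 1635 px, y = 539 px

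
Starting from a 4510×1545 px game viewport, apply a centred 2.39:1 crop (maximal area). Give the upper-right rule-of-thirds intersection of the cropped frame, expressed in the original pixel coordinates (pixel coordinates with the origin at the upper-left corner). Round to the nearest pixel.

4510/1545 > 2.39/1, so the 2.39:1 crop keeps the full height 1545 and trims width to 1545 × 2.39/1 = 3692.55 px.
Left offset = (4510 − 3692.55)/2 = 408.72 px; top offset = 0.
Upper-right is two-thirds across and one-third down within the crop:
x = 408.72 + 2 × 3692.55/3 ≈ 2870; y = 0.00 + 1 × 1545.00/3 ≈ 515.

(2870, 515)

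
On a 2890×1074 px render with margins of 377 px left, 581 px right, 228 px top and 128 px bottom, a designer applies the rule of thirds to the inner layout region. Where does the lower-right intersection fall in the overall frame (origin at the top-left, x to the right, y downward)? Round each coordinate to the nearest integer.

Content width = 2890 − 377 − 581 = 1932 px; content height = 1074 − 228 − 128 = 718 px.
Lower-right is two-thirds across and two-thirds down within the inner layout region.
x = 377 + 2 × 1932/3 = 377 + 1288.00 ≈ 1665
y = 228 + 2 × 718/3 = 228 + 478.67 ≈ 707

x = 1665 px, y = 707 px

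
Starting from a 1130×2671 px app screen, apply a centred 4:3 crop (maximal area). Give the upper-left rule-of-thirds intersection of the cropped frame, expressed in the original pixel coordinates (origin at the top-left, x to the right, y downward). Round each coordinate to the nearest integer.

(377, 1194)

1130/2671 < 4/3, so the 4:3 crop keeps the full width 1130 and trims height to 1130 × 3/4 = 847.50 px.
Top offset = (2671 − 847.50)/2 = 911.75 px; left offset = 0.
Upper-left is one-third across and one-third down within the crop:
x = 0.00 + 1 × 1130.00/3 ≈ 377; y = 911.75 + 1 × 847.50/3 ≈ 1194.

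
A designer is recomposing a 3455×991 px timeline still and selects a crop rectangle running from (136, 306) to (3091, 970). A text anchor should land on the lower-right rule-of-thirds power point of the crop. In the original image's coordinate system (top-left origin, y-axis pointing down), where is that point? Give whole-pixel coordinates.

(2106, 749)

Crop width = 3091 − 136 = 2955 px; one third is 985.00 px.
Crop height = 970 − 306 = 664 px; one third is 221.33 px.
The lower-right point is two-thirds across and two-thirds down within the crop:
x = 136 + 2 × 985.00 ≈ 2106; y = 306 + 2 × 221.33 ≈ 749.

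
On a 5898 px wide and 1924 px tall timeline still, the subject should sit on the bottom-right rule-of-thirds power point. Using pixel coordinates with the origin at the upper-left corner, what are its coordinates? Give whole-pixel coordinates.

x = 3932 px, y = 1283 px

The bottom-right point sits two-thirds of the way across and two-thirds of the way down.
x = 2 × 5898/3 ≈ 3932; y = 2 × 1924/3 ≈ 1283.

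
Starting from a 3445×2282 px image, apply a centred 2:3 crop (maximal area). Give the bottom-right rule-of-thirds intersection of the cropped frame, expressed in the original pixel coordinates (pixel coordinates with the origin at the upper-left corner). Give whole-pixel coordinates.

3445/2282 > 2/3, so the 2:3 crop keeps the full height 2282 and trims width to 2282 × 2/3 = 1521.33 px.
Left offset = (3445 − 1521.33)/2 = 961.83 px; top offset = 0.
Bottom-right is two-thirds across and two-thirds down within the crop:
x = 961.83 + 2 × 1521.33/3 ≈ 1976; y = 0.00 + 2 × 2282.00/3 ≈ 1521.

(1976, 1521)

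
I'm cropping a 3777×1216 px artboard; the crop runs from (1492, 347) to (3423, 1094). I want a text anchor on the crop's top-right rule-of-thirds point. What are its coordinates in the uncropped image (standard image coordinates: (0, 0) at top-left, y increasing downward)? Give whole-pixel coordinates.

x = 2779 px, y = 596 px

Crop width = 3423 − 1492 = 1931 px; one third is 643.67 px.
Crop height = 1094 − 347 = 747 px; one third is 249.00 px.
The top-right point is two-thirds across and one-third down within the crop:
x = 1492 + 2 × 643.67 ≈ 2779; y = 347 + 1 × 249.00 ≈ 596.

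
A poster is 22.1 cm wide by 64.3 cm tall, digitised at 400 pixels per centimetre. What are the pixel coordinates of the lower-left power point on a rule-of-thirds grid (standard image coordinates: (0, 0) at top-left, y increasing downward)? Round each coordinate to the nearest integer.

(2947, 17147)

In pixels the canvas is 22.1 × 400 = 8840 wide and 64.3 × 400 = 25720 tall.
The lower-left point is one-third across and two-thirds down:
x = 1 × 8840/3 ≈ 2947; y = 2 × 25720/3 ≈ 17147.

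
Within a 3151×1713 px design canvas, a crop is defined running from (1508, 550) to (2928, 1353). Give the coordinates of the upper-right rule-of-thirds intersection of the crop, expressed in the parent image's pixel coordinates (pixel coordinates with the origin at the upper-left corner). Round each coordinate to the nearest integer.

Crop width = 2928 − 1508 = 1420 px; one third is 473.33 px.
Crop height = 1353 − 550 = 803 px; one third is 267.67 px.
The upper-right point is two-thirds across and one-third down within the crop:
x = 1508 + 2 × 473.33 ≈ 2455; y = 550 + 1 × 267.67 ≈ 818.

x = 2455 px, y = 818 px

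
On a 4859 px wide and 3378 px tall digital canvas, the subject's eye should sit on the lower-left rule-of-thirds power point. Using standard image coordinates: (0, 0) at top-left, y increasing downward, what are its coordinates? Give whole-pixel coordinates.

The lower-left point sits one-third of the way across and two-thirds of the way down.
x = 1 × 4859/3 ≈ 1620; y = 2 × 3378/3 ≈ 2252.

(1620, 2252)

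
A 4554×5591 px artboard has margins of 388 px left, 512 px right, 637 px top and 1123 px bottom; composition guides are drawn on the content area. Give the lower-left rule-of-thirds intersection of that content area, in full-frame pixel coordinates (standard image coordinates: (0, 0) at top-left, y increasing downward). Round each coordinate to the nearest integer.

Content width = 4554 − 388 − 512 = 3654 px; content height = 5591 − 637 − 1123 = 3831 px.
Lower-left is one-third across and two-thirds down within the content area.
x = 388 + 1 × 3654/3 = 388 + 1218.00 ≈ 1606
y = 637 + 2 × 3831/3 = 637 + 2554.00 ≈ 3191

(1606, 3191)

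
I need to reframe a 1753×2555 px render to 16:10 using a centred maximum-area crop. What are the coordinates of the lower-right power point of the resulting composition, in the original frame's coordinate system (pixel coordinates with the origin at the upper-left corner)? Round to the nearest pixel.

x = 1169 px, y = 1460 px

1753/2555 < 16/10, so the 16:10 crop keeps the full width 1753 and trims height to 1753 × 10/16 = 1095.62 px.
Top offset = (2555 − 1095.62)/2 = 729.69 px; left offset = 0.
Lower-right is two-thirds across and two-thirds down within the crop:
x = 0.00 + 2 × 1753.00/3 ≈ 1169; y = 729.69 + 2 × 1095.62/3 ≈ 1460.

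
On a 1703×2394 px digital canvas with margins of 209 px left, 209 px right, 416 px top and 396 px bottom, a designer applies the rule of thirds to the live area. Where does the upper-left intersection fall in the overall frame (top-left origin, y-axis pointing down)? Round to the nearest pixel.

x = 637 px, y = 943 px

Content width = 1703 − 209 − 209 = 1285 px; content height = 2394 − 416 − 396 = 1582 px.
Upper-left is one-third across and one-third down within the live area.
x = 209 + 1 × 1285/3 = 209 + 428.33 ≈ 637
y = 416 + 1 × 1582/3 = 416 + 527.33 ≈ 943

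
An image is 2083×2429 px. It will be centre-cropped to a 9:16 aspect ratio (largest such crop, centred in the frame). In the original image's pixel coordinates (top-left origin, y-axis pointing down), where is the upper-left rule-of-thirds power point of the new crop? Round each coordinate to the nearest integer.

(814, 810)

2083/2429 > 9/16, so the 9:16 crop keeps the full height 2429 and trims width to 2429 × 9/16 = 1366.31 px.
Left offset = (2083 − 1366.31)/2 = 358.34 px; top offset = 0.
Upper-left is one-third across and one-third down within the crop:
x = 358.34 + 1 × 1366.31/3 ≈ 814; y = 0.00 + 1 × 2429.00/3 ≈ 810.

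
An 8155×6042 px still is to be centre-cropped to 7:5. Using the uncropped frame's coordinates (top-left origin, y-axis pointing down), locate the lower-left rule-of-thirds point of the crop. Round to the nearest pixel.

8155/6042 < 7/5, so the 7:5 crop keeps the full width 8155 and trims height to 8155 × 5/7 = 5825.00 px.
Top offset = (6042 − 5825.00)/2 = 108.50 px; left offset = 0.
Lower-left is one-third across and two-thirds down within the crop:
x = 0.00 + 1 × 8155.00/3 ≈ 2718; y = 108.50 + 2 × 5825.00/3 ≈ 3992.

(2718, 3992)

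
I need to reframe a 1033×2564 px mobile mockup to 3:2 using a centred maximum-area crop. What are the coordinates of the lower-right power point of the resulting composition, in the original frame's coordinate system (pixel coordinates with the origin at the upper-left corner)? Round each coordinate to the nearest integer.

x = 689 px, y = 1397 px

1033/2564 < 3/2, so the 3:2 crop keeps the full width 1033 and trims height to 1033 × 2/3 = 688.67 px.
Top offset = (2564 − 688.67)/2 = 937.67 px; left offset = 0.
Lower-right is two-thirds across and two-thirds down within the crop:
x = 0.00 + 2 × 1033.00/3 ≈ 689; y = 937.67 + 2 × 688.67/3 ≈ 1397.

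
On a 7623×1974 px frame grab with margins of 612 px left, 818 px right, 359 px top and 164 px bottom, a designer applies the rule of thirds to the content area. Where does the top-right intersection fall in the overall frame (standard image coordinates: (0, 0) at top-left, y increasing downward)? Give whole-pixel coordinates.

x = 4741 px, y = 843 px

Content width = 7623 − 612 − 818 = 6193 px; content height = 1974 − 359 − 164 = 1451 px.
Top-right is two-thirds across and one-third down within the content area.
x = 612 + 2 × 6193/3 = 612 + 4128.67 ≈ 4741
y = 359 + 1 × 1451/3 = 359 + 483.67 ≈ 843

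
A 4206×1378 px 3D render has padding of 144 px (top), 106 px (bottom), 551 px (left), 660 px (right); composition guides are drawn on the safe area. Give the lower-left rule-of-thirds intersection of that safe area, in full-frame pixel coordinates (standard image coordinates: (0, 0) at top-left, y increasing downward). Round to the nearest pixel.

x = 1549 px, y = 896 px

Content width = 4206 − 551 − 660 = 2995 px; content height = 1378 − 144 − 106 = 1128 px.
Lower-left is one-third across and two-thirds down within the safe area.
x = 551 + 1 × 2995/3 = 551 + 998.33 ≈ 1549
y = 144 + 2 × 1128/3 = 144 + 752.00 ≈ 896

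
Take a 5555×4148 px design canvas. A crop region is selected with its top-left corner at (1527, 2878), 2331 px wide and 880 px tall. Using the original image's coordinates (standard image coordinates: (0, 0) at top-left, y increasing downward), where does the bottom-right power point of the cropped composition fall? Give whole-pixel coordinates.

One third of the crop width 2331 is 777.00 px.
One third of the crop height 880 is 293.33 px.
The bottom-right point is two-thirds across and two-thirds down within the crop:
x = 1527 + 2 × 777.00 ≈ 3081; y = 2878 + 2 × 293.33 ≈ 3465.

x = 3081 px, y = 3465 px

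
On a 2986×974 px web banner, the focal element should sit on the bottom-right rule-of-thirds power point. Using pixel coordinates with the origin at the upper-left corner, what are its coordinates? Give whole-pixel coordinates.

x = 1991 px, y = 649 px

The bottom-right point sits two-thirds of the way across and two-thirds of the way down.
x = 2 × 2986/3 ≈ 1991; y = 2 × 974/3 ≈ 649.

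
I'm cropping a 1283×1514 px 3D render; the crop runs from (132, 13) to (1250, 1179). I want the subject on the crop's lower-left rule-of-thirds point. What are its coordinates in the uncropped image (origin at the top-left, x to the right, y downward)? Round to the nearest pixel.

Crop width = 1250 − 132 = 1118 px; one third is 372.67 px.
Crop height = 1179 − 13 = 1166 px; one third is 388.67 px.
The lower-left point is one-third across and two-thirds down within the crop:
x = 132 + 1 × 372.67 ≈ 505; y = 13 + 2 × 388.67 ≈ 790.

(505, 790)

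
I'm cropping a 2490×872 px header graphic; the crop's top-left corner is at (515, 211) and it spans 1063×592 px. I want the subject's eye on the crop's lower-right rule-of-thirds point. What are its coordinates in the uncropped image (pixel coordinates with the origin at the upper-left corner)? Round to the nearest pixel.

One third of the crop width 1063 is 354.33 px.
One third of the crop height 592 is 197.33 px.
The lower-right point is two-thirds across and two-thirds down within the crop:
x = 515 + 2 × 354.33 ≈ 1224; y = 211 + 2 × 197.33 ≈ 606.

x = 1224 px, y = 606 px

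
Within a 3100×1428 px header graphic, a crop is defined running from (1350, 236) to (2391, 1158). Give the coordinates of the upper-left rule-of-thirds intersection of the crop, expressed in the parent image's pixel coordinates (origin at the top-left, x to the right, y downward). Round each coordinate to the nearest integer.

Crop width = 2391 − 1350 = 1041 px; one third is 347.00 px.
Crop height = 1158 − 236 = 922 px; one third is 307.33 px.
The upper-left point is one-third across and one-third down within the crop:
x = 1350 + 1 × 347.00 ≈ 1697; y = 236 + 1 × 307.33 ≈ 543.

x = 1697 px, y = 543 px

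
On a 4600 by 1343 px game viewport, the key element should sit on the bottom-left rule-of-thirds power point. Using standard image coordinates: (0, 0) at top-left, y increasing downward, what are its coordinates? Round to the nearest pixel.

x = 1533 px, y = 895 px

The bottom-left point sits one-third of the way across and two-thirds of the way down.
x = 1 × 4600/3 ≈ 1533; y = 2 × 1343/3 ≈ 895.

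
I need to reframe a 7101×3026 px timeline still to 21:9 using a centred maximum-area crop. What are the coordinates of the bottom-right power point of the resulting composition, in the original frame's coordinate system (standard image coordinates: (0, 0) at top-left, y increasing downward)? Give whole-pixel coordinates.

x = 4727 px, y = 2017 px

7101/3026 > 21/9, so the 21:9 crop keeps the full height 3026 and trims width to 3026 × 21/9 = 7060.67 px.
Left offset = (7101 − 7060.67)/2 = 20.17 px; top offset = 0.
Bottom-right is two-thirds across and two-thirds down within the crop:
x = 20.17 + 2 × 7060.67/3 ≈ 4727; y = 0.00 + 2 × 3026.00/3 ≈ 2017.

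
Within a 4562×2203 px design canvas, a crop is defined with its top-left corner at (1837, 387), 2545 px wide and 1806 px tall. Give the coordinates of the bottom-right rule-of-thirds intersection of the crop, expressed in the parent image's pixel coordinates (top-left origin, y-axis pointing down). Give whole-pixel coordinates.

(3534, 1591)

One third of the crop width 2545 is 848.33 px.
One third of the crop height 1806 is 602.00 px.
The bottom-right point is two-thirds across and two-thirds down within the crop:
x = 1837 + 2 × 848.33 ≈ 3534; y = 387 + 2 × 602.00 ≈ 1591.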